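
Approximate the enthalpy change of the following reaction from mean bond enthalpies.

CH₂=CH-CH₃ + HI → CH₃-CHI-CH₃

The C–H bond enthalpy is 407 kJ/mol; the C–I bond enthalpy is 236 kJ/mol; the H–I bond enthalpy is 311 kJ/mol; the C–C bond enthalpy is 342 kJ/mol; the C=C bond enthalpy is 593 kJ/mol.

Bonds broken (reactants):
  C–C: 1 × 342 = 342
  C–H: 6 × 407 = 2442
  C=C: 1 × 593 = 593
  H–I: 1 × 311 = 311
  Σ(broken) = 3688 kJ
Bonds formed (products):
  C–C: 2 × 342 = 684
  C–H: 7 × 407 = 2849
  C–I: 1 × 236 = 236
  Σ(formed) = 3769 kJ
ΔH = Σ(broken) − Σ(formed) = 3688 − 3769 = −81 kJ

ΔH ≈ −81 kJ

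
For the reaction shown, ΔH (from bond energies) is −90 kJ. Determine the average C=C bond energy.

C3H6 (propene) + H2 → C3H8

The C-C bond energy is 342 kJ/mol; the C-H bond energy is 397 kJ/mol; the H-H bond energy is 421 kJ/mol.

D(C=C) ≈ 625 kJ/mol

Let D be the C=C bond energy.
Σ(broken) = 1×342 + 6×397 + 1×D + 1×421 = 3145 + D
Σ(formed) = 2×342 + 8×397 = 3860
ΔH = Σ(broken) − Σ(formed) = (3145 + D) − (3860) = −715 + D
Setting this equal to −90 kJ gives D = 625 kJ/mol.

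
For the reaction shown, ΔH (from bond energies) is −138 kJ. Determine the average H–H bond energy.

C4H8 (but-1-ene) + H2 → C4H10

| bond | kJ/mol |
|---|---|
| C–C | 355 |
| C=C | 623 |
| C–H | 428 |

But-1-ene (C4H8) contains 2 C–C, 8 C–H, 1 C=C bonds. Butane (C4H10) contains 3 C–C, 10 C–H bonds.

D(H–H) ≈ 450 kJ/mol

Let D be the H–H bond energy.
Σ(broken) = 2×355 + 8×428 + 1×623 + 1×D = 4757 + D
Σ(formed) = 3×355 + 10×428 = 5345
ΔH = Σ(broken) − Σ(formed) = (4757 + D) − (5345) = −588 + D
Setting this equal to −138 kJ gives D = 450 kJ/mol.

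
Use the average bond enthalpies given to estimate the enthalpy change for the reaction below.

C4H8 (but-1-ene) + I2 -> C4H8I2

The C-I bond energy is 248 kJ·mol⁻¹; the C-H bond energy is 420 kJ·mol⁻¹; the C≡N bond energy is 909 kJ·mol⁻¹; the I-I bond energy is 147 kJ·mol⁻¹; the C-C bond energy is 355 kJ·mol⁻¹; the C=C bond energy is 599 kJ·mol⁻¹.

ΔH ≈ −105 kJ

Bonds broken (reactants):
  C-C: 2 × 355 = 710
  C-H: 8 × 420 = 3360
  C=C: 1 × 599 = 599
  I-I: 1 × 147 = 147
  Σ(broken) = 4816 kJ
Bonds formed (products):
  C-C: 3 × 355 = 1065
  C-H: 8 × 420 = 3360
  C-I: 2 × 248 = 496
  Σ(formed) = 4921 kJ
ΔH = Σ(broken) − Σ(formed) = 4816 − 4921 = −105 kJ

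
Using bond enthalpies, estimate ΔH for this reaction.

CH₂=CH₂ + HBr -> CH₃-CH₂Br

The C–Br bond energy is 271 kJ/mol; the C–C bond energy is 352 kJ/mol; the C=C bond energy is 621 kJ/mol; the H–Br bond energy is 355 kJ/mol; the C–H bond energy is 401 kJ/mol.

ΔH ≈ −48 kJ

Bonds broken (reactants):
  C–H: 4 × 401 = 1604
  C=C: 1 × 621 = 621
  H–Br: 1 × 355 = 355
  Σ(broken) = 2580 kJ
Bonds formed (products):
  C–Br: 1 × 271 = 271
  C–C: 1 × 352 = 352
  C–H: 5 × 401 = 2005
  Σ(formed) = 2628 kJ
ΔH = Σ(broken) − Σ(formed) = 2580 − 2628 = −48 kJ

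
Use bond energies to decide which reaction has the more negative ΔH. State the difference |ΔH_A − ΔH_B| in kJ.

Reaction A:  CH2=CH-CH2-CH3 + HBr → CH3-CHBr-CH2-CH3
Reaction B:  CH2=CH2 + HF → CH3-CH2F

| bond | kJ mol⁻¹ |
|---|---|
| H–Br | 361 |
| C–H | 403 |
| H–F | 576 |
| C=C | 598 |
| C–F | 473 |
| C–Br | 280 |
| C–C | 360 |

Reaction A, by 22 kJ

Reaction A:
  Bonds broken (reactants):
    C–C: 2 × 360 = 720
    C–H: 8 × 403 = 3224
    C=C: 1 × 598 = 598
    H–Br: 1 × 361 = 361
    Σ(broken) = 4903 kJ
  Bonds formed (products):
    C–Br: 1 × 280 = 280
    C–C: 3 × 360 = 1080
    C–H: 9 × 403 = 3627
    Σ(formed) = 4987 kJ
  ΔH_A = 4903 − 4987 = −84 kJ
Reaction B:
  Bonds broken (reactants):
    C–H: 4 × 403 = 1612
    C=C: 1 × 598 = 598
    H–F: 1 × 576 = 576
    Σ(broken) = 2786 kJ
  Bonds formed (products):
    C–C: 1 × 360 = 360
    C–F: 1 × 473 = 473
    C–H: 5 × 403 = 2015
    Σ(formed) = 2848 kJ
  ΔH_B = 2786 − 2848 = −62 kJ
ΔH_A − ΔH_B = −22 kJ, so reaction A has the more negative ΔH; |ΔH_A − ΔH_B| = 22 kJ.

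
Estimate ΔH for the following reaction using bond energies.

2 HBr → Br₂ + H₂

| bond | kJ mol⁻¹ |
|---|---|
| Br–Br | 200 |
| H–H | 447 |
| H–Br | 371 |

ΔH ≈ +95 kJ

Bonds broken (reactants):
  H–Br: 2 × 371 = 742
  Σ(broken) = 742 kJ
Bonds formed (products):
  Br–Br: 1 × 200 = 200
  H–H: 1 × 447 = 447
  Σ(formed) = 647 kJ
ΔH = Σ(broken) − Σ(formed) = 742 − 647 = +95 kJ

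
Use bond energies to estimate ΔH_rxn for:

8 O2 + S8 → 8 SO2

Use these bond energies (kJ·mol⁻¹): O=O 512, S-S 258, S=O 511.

Bonds broken (reactants):
  O=O: 8 × 512 = 4096
  S-S: 8 × 258 = 2064
  Σ(broken) = 6160 kJ
Bonds formed (products):
  S=O: 16 × 511 = 8176
  Σ(formed) = 8176 kJ
ΔH = Σ(broken) − Σ(formed) = 6160 − 8176 = −2016 kJ

ΔH ≈ −2016 kJ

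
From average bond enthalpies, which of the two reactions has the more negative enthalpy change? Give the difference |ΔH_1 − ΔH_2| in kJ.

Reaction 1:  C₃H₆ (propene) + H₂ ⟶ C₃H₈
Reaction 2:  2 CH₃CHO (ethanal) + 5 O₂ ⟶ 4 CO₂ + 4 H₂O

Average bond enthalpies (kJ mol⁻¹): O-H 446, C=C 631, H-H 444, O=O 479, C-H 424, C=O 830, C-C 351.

Reaction 2, by 1935 kJ

Reaction 1:
  Bonds broken (reactants):
    C-C: 1 × 351 = 351
    C-H: 6 × 424 = 2544
    C=C: 1 × 631 = 631
    H-H: 1 × 444 = 444
    Σ(broken) = 3970 kJ
  Bonds formed (products):
    C-C: 2 × 351 = 702
    C-H: 8 × 424 = 3392
    Σ(formed) = 4094 kJ
  ΔH_1 = 3970 − 4094 = −124 kJ
Reaction 2:
  Bonds broken (reactants):
    C-C: 2 × 351 = 702
    C-H: 8 × 424 = 3392
    C=O: 2 × 830 = 1660
    O=O: 5 × 479 = 2395
    Σ(broken) = 8149 kJ
  Bonds formed (products):
    C=O: 8 × 830 = 6640
    O-H: 8 × 446 = 3568
    Σ(formed) = 10208 kJ
  ΔH_2 = 8149 − 10208 = −2059 kJ
ΔH_1 − ΔH_2 = +1935 kJ, so reaction 2 has the more negative ΔH; |ΔH_1 − ΔH_2| = 1935 kJ.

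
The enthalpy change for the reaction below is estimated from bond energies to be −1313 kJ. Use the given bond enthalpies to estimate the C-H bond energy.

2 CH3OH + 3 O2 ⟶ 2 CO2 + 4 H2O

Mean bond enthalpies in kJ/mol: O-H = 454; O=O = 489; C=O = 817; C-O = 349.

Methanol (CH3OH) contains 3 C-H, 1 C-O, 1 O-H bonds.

D(C-H) ≈ 419 kJ/mol

Let D be the C-H bond energy.
Σ(broken) = 6×D + 2×349 + 2×454 + 3×489 = 3073 + 6D
Σ(formed) = 4×817 + 8×454 = 6900
ΔH = Σ(broken) − Σ(formed) = (3073 + 6D) − (6900) = −3827 + 6D
Setting this equal to −1313 kJ gives 6D = 2514, so D = 419 kJ/mol.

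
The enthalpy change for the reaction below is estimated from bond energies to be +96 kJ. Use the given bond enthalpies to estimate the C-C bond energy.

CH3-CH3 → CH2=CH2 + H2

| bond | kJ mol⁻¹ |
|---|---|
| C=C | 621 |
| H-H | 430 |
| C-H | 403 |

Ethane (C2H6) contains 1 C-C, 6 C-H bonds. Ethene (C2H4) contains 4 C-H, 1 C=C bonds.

Let D be the C-C bond energy.
Σ(broken) = 1×D + 6×403 = 2418 + D
Σ(formed) = 4×403 + 1×621 + 1×430 = 2663
ΔH = Σ(broken) − Σ(formed) = (2418 + D) − (2663) = −245 + D
Setting this equal to +96 kJ gives D = 341 kJ/mol.

D(C-C) ≈ 341 kJ/mol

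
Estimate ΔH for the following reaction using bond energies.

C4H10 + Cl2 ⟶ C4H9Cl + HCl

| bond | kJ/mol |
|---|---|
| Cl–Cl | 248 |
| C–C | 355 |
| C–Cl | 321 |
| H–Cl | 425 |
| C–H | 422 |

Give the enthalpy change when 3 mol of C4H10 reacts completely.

ΔH = −228 kJ

Bonds broken (reactants):
  C–C: 3 × 355 = 1065
  C–H: 10 × 422 = 4220
  Cl–Cl: 1 × 248 = 248
  Σ(broken) = 5533 kJ
Bonds formed (products):
  C–C: 3 × 355 = 1065
  C–Cl: 1 × 321 = 321
  C–H: 9 × 422 = 3798
  H–Cl: 1 × 425 = 425
  Σ(formed) = 5609 kJ
ΔH = Σ(broken) − Σ(formed) = 5533 − 5609 = −76 kJ
For 3× the reaction as written: 3 × (−76) = −228 kJ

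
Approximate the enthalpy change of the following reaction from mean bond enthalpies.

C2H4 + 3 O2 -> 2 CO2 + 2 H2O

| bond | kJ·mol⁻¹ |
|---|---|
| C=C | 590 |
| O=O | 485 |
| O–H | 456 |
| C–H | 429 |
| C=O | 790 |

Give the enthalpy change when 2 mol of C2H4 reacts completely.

Bonds broken (reactants):
  C–H: 4 × 429 = 1716
  C=C: 1 × 590 = 590
  O=O: 3 × 485 = 1455
  Σ(broken) = 3761 kJ
Bonds formed (products):
  C=O: 4 × 790 = 3160
  O–H: 4 × 456 = 1824
  Σ(formed) = 4984 kJ
ΔH = Σ(broken) − Σ(formed) = 3761 − 4984 = −1223 kJ
For 2× the reaction as written: 2 × (−1223) = −2446 kJ

ΔH = −2446 kJ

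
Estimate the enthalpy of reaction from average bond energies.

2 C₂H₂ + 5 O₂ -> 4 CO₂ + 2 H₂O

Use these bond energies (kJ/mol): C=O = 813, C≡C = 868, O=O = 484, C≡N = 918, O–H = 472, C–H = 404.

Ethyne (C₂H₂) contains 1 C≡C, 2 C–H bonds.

ΔH ≈ −2620 kJ

Bonds broken (reactants):
  C≡C: 2 × 868 = 1736
  C–H: 4 × 404 = 1616
  O=O: 5 × 484 = 2420
  Σ(broken) = 5772 kJ
Bonds formed (products):
  C=O: 8 × 813 = 6504
  O–H: 4 × 472 = 1888
  Σ(formed) = 8392 kJ
ΔH = Σ(broken) − Σ(formed) = 5772 − 8392 = −2620 kJ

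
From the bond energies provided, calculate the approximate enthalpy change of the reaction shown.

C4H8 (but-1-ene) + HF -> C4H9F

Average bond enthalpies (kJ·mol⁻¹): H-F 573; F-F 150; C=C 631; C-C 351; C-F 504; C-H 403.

ΔH ≈ −54 kJ

Bonds broken (reactants):
  C-C: 2 × 351 = 702
  C-H: 8 × 403 = 3224
  C=C: 1 × 631 = 631
  H-F: 1 × 573 = 573
  Σ(broken) = 5130 kJ
Bonds formed (products):
  C-C: 3 × 351 = 1053
  C-F: 1 × 504 = 504
  C-H: 9 × 403 = 3627
  Σ(formed) = 5184 kJ
ΔH = Σ(broken) − Σ(formed) = 5130 − 5184 = −54 kJ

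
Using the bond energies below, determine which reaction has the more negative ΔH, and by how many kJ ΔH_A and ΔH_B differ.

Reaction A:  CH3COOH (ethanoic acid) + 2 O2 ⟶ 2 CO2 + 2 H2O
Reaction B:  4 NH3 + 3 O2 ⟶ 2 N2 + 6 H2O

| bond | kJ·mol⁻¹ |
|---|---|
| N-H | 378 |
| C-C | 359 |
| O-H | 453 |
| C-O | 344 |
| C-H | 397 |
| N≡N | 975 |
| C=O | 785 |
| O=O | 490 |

Reaction A:
  Bonds broken (reactants):
    C-C: 1 × 359 = 359
    C-H: 3 × 397 = 1191
    C-O: 1 × 344 = 344
    C=O: 1 × 785 = 785
    O-H: 1 × 453 = 453
    O=O: 2 × 490 = 980
    Σ(broken) = 4112 kJ
  Bonds formed (products):
    C=O: 4 × 785 = 3140
    O-H: 4 × 453 = 1812
    Σ(formed) = 4952 kJ
  ΔH_A = 4112 − 4952 = −840 kJ
Reaction B:
  Bonds broken (reactants):
    N-H: 12 × 378 = 4536
    O=O: 3 × 490 = 1470
    Σ(broken) = 6006 kJ
  Bonds formed (products):
    N≡N: 2 × 975 = 1950
    O-H: 12 × 453 = 5436
    Σ(formed) = 7386 kJ
  ΔH_B = 6006 − 7386 = −1380 kJ
ΔH_A − ΔH_B = +540 kJ, so reaction B has the more negative ΔH; |ΔH_A − ΔH_B| = 540 kJ.

Reaction B, by 540 kJ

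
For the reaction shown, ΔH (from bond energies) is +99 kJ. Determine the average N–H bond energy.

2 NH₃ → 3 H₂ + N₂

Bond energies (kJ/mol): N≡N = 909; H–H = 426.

D(N–H) ≈ 381 kJ/mol

Let D be the N–H bond energy.
Σ(broken) = 6×D = 6D
Σ(formed) = 3×426 + 1×909 = 2187
ΔH = Σ(broken) − Σ(formed) = (6D) − (2187) = −2187 + 6D
Setting this equal to +99 kJ gives 6D = 2286, so D = 381 kJ/mol.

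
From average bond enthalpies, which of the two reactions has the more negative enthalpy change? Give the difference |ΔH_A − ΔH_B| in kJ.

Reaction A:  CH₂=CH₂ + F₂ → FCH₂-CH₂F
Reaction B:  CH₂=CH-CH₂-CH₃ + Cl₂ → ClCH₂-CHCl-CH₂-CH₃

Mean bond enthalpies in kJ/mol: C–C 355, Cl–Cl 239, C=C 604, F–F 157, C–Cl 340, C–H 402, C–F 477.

Reaction A, by 356 kJ

Reaction A:
  Bonds broken (reactants):
    C–H: 4 × 402 = 1608
    C=C: 1 × 604 = 604
    F–F: 1 × 157 = 157
    Σ(broken) = 2369 kJ
  Bonds formed (products):
    C–C: 1 × 355 = 355
    C–F: 2 × 477 = 954
    C–H: 4 × 402 = 1608
    Σ(formed) = 2917 kJ
  ΔH_A = 2369 − 2917 = −548 kJ
Reaction B:
  Bonds broken (reactants):
    C–C: 2 × 355 = 710
    C–H: 8 × 402 = 3216
    C=C: 1 × 604 = 604
    Cl–Cl: 1 × 239 = 239
    Σ(broken) = 4769 kJ
  Bonds formed (products):
    C–C: 3 × 355 = 1065
    C–Cl: 2 × 340 = 680
    C–H: 8 × 402 = 3216
    Σ(formed) = 4961 kJ
  ΔH_B = 4769 − 4961 = −192 kJ
ΔH_A − ΔH_B = −356 kJ, so reaction A has the more negative ΔH; |ΔH_A − ΔH_B| = 356 kJ.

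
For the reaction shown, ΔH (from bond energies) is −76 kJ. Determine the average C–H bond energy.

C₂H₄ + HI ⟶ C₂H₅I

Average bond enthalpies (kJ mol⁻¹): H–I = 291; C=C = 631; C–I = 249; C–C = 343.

Let D be the C–H bond energy.
Σ(broken) = 4×D + 1×631 + 1×291 = 922 + 4D
Σ(formed) = 1×343 + 5×D + 1×249 = 592 + 5D
ΔH = Σ(broken) − Σ(formed) = (922 + 4D) − (592 + 5D) = +330 − D
Setting this equal to −76 kJ gives D = 406 kJ/mol.

D(C–H) ≈ 406 kJ/mol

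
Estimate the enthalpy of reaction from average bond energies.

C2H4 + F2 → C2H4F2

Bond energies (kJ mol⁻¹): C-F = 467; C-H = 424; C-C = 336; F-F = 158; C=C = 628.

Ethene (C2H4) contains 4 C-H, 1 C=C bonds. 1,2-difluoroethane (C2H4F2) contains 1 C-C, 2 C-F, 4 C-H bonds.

Bonds broken (reactants):
  C-H: 4 × 424 = 1696
  C=C: 1 × 628 = 628
  F-F: 1 × 158 = 158
  Σ(broken) = 2482 kJ
Bonds formed (products):
  C-C: 1 × 336 = 336
  C-F: 2 × 467 = 934
  C-H: 4 × 424 = 1696
  Σ(formed) = 2966 kJ
ΔH = Σ(broken) − Σ(formed) = 2482 − 2966 = −484 kJ

ΔH ≈ −484 kJ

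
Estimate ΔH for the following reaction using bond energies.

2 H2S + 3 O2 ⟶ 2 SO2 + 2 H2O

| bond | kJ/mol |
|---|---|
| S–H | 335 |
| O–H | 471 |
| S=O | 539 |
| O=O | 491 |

ΔH ≈ −1227 kJ

Bonds broken (reactants):
  O=O: 3 × 491 = 1473
  S–H: 4 × 335 = 1340
  Σ(broken) = 2813 kJ
Bonds formed (products):
  O–H: 4 × 471 = 1884
  S=O: 4 × 539 = 2156
  Σ(formed) = 4040 kJ
ΔH = Σ(broken) − Σ(formed) = 2813 − 4040 = −1227 kJ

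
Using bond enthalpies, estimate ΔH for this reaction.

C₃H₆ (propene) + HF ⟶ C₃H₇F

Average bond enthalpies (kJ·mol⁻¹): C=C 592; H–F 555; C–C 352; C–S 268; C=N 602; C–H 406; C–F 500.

Bonds broken (reactants):
  C–C: 1 × 352 = 352
  C–H: 6 × 406 = 2436
  C=C: 1 × 592 = 592
  H–F: 1 × 555 = 555
  Σ(broken) = 3935 kJ
Bonds formed (products):
  C–C: 2 × 352 = 704
  C–F: 1 × 500 = 500
  C–H: 7 × 406 = 2842
  Σ(formed) = 4046 kJ
ΔH = Σ(broken) − Σ(formed) = 3935 − 4046 = −111 kJ

ΔH ≈ −111 kJ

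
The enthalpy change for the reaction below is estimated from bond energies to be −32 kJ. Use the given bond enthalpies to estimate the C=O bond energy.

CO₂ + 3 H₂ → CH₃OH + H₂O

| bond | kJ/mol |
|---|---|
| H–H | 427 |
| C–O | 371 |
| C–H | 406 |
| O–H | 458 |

D(C=O) ≈ 825 kJ/mol

Let D be the C=O bond energy.
Σ(broken) = 2×D + 3×427 = 1281 + 2D
Σ(formed) = 3×406 + 1×371 + 3×458 = 2963
ΔH = Σ(broken) − Σ(formed) = (1281 + 2D) − (2963) = −1682 + 2D
Setting this equal to −32 kJ gives 2D = 1650, so D = 825 kJ/mol.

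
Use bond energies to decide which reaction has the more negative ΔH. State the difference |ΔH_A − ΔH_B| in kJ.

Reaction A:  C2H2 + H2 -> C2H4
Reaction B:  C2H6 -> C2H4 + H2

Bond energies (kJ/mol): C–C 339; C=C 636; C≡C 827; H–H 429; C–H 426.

Reaction A:
  Bonds broken (reactants):
    C≡C: 1 × 827 = 827
    C–H: 2 × 426 = 852
    H–H: 1 × 429 = 429
    Σ(broken) = 2108 kJ
  Bonds formed (products):
    C–H: 4 × 426 = 1704
    C=C: 1 × 636 = 636
    Σ(formed) = 2340 kJ
  ΔH_A = 2108 − 2340 = −232 kJ
Reaction B:
  Bonds broken (reactants):
    C–C: 1 × 339 = 339
    C–H: 6 × 426 = 2556
    Σ(broken) = 2895 kJ
  Bonds formed (products):
    C–H: 4 × 426 = 1704
    C=C: 1 × 636 = 636
    H–H: 1 × 429 = 429
    Σ(formed) = 2769 kJ
  ΔH_B = 2895 − 2769 = +126 kJ
ΔH_A − ΔH_B = −358 kJ, so reaction A has the more negative ΔH; |ΔH_A − ΔH_B| = 358 kJ.

Reaction A, by 358 kJ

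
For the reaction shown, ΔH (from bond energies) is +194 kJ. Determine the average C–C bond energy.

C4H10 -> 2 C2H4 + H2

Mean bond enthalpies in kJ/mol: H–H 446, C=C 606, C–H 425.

D(C–C) ≈ 334 kJ/mol

Let D be the C–C bond energy.
Σ(broken) = 3×D + 10×425 = 4250 + 3D
Σ(formed) = 8×425 + 2×606 + 1×446 = 5058
ΔH = Σ(broken) − Σ(formed) = (4250 + 3D) − (5058) = −808 + 3D
Setting this equal to +194 kJ gives 3D = 1002, so D = 334 kJ/mol.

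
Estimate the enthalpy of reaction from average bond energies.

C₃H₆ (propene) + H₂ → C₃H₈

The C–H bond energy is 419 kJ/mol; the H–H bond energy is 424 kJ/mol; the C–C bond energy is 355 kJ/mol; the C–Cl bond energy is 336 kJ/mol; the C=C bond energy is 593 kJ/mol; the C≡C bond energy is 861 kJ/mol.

Bonds broken (reactants):
  C–C: 1 × 355 = 355
  C–H: 6 × 419 = 2514
  C=C: 1 × 593 = 593
  H–H: 1 × 424 = 424
  Σ(broken) = 3886 kJ
Bonds formed (products):
  C–C: 2 × 355 = 710
  C–H: 8 × 419 = 3352
  Σ(formed) = 4062 kJ
ΔH = Σ(broken) − Σ(formed) = 3886 − 4062 = −176 kJ

ΔH ≈ −176 kJ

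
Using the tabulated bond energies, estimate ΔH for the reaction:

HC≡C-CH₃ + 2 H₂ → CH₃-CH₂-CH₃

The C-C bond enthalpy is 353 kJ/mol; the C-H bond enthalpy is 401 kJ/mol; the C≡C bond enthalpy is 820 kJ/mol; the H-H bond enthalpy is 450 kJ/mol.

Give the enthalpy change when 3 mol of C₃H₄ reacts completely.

Bonds broken (reactants):
  C≡C: 1 × 820 = 820
  C-C: 1 × 353 = 353
  C-H: 4 × 401 = 1604
  H-H: 2 × 450 = 900
  Σ(broken) = 3677 kJ
Bonds formed (products):
  C-C: 2 × 353 = 706
  C-H: 8 × 401 = 3208
  Σ(formed) = 3914 kJ
ΔH = Σ(broken) − Σ(formed) = 3677 − 3914 = −237 kJ
For 3× the reaction as written: 3 × (−237) = −711 kJ

ΔH = −711 kJ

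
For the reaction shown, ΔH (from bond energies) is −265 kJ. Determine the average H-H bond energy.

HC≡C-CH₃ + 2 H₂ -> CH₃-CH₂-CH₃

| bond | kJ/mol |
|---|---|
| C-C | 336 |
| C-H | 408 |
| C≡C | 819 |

Let D be the H-H bond energy.
Σ(broken) = 1×819 + 1×336 + 4×408 + 2×D = 2787 + 2D
Σ(formed) = 2×336 + 8×408 = 3936
ΔH = Σ(broken) − Σ(formed) = (2787 + 2D) − (3936) = −1149 + 2D
Setting this equal to −265 kJ gives 2D = 884, so D = 442 kJ/mol.

D(H-H) ≈ 442 kJ/mol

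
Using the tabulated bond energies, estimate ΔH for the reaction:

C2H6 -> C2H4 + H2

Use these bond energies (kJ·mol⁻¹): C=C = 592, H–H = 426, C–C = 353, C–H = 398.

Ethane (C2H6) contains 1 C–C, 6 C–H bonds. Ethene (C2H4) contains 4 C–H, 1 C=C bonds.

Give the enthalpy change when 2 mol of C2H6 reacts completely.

ΔH = +262 kJ

Bonds broken (reactants):
  C–C: 1 × 353 = 353
  C–H: 6 × 398 = 2388
  Σ(broken) = 2741 kJ
Bonds formed (products):
  C–H: 4 × 398 = 1592
  C=C: 1 × 592 = 592
  H–H: 1 × 426 = 426
  Σ(formed) = 2610 kJ
ΔH = Σ(broken) − Σ(formed) = 2741 − 2610 = +131 kJ
For 2× the reaction as written: 2 × (+131) = +262 kJ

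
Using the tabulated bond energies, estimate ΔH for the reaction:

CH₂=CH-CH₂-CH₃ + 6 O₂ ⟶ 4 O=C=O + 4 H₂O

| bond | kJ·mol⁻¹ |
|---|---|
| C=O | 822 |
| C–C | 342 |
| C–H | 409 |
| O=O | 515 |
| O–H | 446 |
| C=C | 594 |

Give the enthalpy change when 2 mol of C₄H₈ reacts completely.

Bonds broken (reactants):
  C–C: 2 × 342 = 684
  C–H: 8 × 409 = 3272
  C=C: 1 × 594 = 594
  O=O: 6 × 515 = 3090
  Σ(broken) = 7640 kJ
Bonds formed (products):
  C=O: 8 × 822 = 6576
  O–H: 8 × 446 = 3568
  Σ(formed) = 10144 kJ
ΔH = Σ(broken) − Σ(formed) = 7640 − 10144 = −2504 kJ
For 2× the reaction as written: 2 × (−2504) = −5008 kJ

ΔH = −5008 kJ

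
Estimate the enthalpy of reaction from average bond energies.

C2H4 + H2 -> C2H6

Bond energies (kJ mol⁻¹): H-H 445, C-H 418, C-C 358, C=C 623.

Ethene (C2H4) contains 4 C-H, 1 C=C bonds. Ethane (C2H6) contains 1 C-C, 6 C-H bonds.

ΔH ≈ −126 kJ

Bonds broken (reactants):
  C-H: 4 × 418 = 1672
  C=C: 1 × 623 = 623
  H-H: 1 × 445 = 445
  Σ(broken) = 2740 kJ
Bonds formed (products):
  C-C: 1 × 358 = 358
  C-H: 6 × 418 = 2508
  Σ(formed) = 2866 kJ
ΔH = Σ(broken) − Σ(formed) = 2740 − 2866 = −126 kJ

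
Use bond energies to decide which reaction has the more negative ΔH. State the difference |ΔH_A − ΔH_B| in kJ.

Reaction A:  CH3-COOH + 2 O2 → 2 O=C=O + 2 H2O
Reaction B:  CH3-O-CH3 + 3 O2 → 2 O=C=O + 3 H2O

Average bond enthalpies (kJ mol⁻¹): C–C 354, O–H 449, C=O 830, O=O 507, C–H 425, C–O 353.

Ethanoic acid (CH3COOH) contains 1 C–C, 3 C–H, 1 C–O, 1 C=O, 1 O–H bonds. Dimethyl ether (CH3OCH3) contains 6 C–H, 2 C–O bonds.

Reaction B, by 396 kJ

Reaction A:
  Bonds broken (reactants):
    C–C: 1 × 354 = 354
    C–H: 3 × 425 = 1275
    C–O: 1 × 353 = 353
    C=O: 1 × 830 = 830
    O–H: 1 × 449 = 449
    O=O: 2 × 507 = 1014
    Σ(broken) = 4275 kJ
  Bonds formed (products):
    C=O: 4 × 830 = 3320
    O–H: 4 × 449 = 1796
    Σ(formed) = 5116 kJ
  ΔH_A = 4275 − 5116 = −841 kJ
Reaction B:
  Bonds broken (reactants):
    C–H: 6 × 425 = 2550
    C–O: 2 × 353 = 706
    O=O: 3 × 507 = 1521
    Σ(broken) = 4777 kJ
  Bonds formed (products):
    C=O: 4 × 830 = 3320
    O–H: 6 × 449 = 2694
    Σ(formed) = 6014 kJ
  ΔH_B = 4777 − 6014 = −1237 kJ
ΔH_A − ΔH_B = +396 kJ, so reaction B has the more negative ΔH; |ΔH_A − ΔH_B| = 396 kJ.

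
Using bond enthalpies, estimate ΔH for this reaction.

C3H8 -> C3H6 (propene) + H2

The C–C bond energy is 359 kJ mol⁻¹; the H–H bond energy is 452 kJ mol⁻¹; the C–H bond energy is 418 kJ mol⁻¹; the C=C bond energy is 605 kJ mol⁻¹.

ΔH ≈ +138 kJ

Bonds broken (reactants):
  C–C: 2 × 359 = 718
  C–H: 8 × 418 = 3344
  Σ(broken) = 4062 kJ
Bonds formed (products):
  C–C: 1 × 359 = 359
  C–H: 6 × 418 = 2508
  C=C: 1 × 605 = 605
  H–H: 1 × 452 = 452
  Σ(formed) = 3924 kJ
ΔH = Σ(broken) − Σ(formed) = 4062 − 3924 = +138 kJ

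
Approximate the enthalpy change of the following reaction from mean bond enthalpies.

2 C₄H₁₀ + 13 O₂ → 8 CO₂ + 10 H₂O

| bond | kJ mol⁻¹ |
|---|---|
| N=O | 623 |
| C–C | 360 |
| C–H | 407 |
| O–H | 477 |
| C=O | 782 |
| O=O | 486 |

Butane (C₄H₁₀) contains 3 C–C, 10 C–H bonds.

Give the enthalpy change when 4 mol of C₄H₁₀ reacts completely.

Bonds broken (reactants):
  C–C: 6 × 360 = 2160
  C–H: 20 × 407 = 8140
  O=O: 13 × 486 = 6318
  Σ(broken) = 16618 kJ
Bonds formed (products):
  C=O: 16 × 782 = 12512
  O–H: 20 × 477 = 9540
  Σ(formed) = 22052 kJ
ΔH = Σ(broken) − Σ(formed) = 16618 − 22052 = −5434 kJ
For 2× the reaction as written: 2 × (−5434) = −10868 kJ

ΔH = −10868 kJ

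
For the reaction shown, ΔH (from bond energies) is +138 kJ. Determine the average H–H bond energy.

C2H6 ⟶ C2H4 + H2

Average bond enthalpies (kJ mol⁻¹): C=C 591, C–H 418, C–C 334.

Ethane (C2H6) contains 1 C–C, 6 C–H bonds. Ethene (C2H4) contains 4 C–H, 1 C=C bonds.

Let D be the H–H bond energy.
Σ(broken) = 1×334 + 6×418 = 2842
Σ(formed) = 4×418 + 1×591 + 1×D = 2263 + D
ΔH = Σ(broken) − Σ(formed) = (2842) − (2263 + D) = +579 − D
Setting this equal to +138 kJ gives D = 441 kJ/mol.

D(H–H) ≈ 441 kJ/mol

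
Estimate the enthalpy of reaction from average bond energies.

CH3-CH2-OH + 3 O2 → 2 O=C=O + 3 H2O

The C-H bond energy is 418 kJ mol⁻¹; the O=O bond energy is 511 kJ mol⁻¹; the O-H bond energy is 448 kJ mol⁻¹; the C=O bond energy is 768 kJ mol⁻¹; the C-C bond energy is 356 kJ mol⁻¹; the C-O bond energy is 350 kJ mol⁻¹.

Bonds broken (reactants):
  C-C: 1 × 356 = 356
  C-H: 5 × 418 = 2090
  C-O: 1 × 350 = 350
  O-H: 1 × 448 = 448
  O=O: 3 × 511 = 1533
  Σ(broken) = 4777 kJ
Bonds formed (products):
  C=O: 4 × 768 = 3072
  O-H: 6 × 448 = 2688
  Σ(formed) = 5760 kJ
ΔH = Σ(broken) − Σ(formed) = 4777 − 5760 = −983 kJ

ΔH ≈ −983 kJ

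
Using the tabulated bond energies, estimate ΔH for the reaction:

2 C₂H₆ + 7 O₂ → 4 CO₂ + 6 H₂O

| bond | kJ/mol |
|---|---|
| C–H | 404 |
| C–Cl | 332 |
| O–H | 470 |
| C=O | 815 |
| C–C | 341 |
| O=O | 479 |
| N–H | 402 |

ΔH ≈ −3277 kJ

Bonds broken (reactants):
  C–C: 2 × 341 = 682
  C–H: 12 × 404 = 4848
  O=O: 7 × 479 = 3353
  Σ(broken) = 8883 kJ
Bonds formed (products):
  C=O: 8 × 815 = 6520
  O–H: 12 × 470 = 5640
  Σ(formed) = 12160 kJ
ΔH = Σ(broken) − Σ(formed) = 8883 − 12160 = −3277 kJ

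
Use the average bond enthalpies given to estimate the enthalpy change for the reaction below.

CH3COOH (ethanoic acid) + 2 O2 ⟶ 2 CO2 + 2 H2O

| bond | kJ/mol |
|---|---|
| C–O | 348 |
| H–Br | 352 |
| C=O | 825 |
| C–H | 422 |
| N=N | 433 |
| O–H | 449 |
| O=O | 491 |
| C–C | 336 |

Bonds broken (reactants):
  C–C: 1 × 336 = 336
  C–H: 3 × 422 = 1266
  C–O: 1 × 348 = 348
  C=O: 1 × 825 = 825
  O–H: 1 × 449 = 449
  O=O: 2 × 491 = 982
  Σ(broken) = 4206 kJ
Bonds formed (products):
  C=O: 4 × 825 = 3300
  O–H: 4 × 449 = 1796
  Σ(formed) = 5096 kJ
ΔH = Σ(broken) − Σ(formed) = 4206 − 5096 = −890 kJ

ΔH ≈ −890 kJ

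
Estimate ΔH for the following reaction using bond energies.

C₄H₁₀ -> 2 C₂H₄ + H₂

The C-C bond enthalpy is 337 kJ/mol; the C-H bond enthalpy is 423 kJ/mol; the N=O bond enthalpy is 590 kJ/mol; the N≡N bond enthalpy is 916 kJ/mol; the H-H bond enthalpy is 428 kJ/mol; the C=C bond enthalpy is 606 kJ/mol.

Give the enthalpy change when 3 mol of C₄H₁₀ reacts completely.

Bonds broken (reactants):
  C-C: 3 × 337 = 1011
  C-H: 10 × 423 = 4230
  Σ(broken) = 5241 kJ
Bonds formed (products):
  C-H: 8 × 423 = 3384
  C=C: 2 × 606 = 1212
  H-H: 1 × 428 = 428
  Σ(formed) = 5024 kJ
ΔH = Σ(broken) − Σ(formed) = 5241 − 5024 = +217 kJ
For 3× the reaction as written: 3 × (+217) = +651 kJ

ΔH = +651 kJ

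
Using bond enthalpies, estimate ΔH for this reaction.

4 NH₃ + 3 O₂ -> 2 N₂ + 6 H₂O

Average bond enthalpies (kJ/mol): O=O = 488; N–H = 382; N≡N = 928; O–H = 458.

ΔH ≈ −1304 kJ

Bonds broken (reactants):
  N–H: 12 × 382 = 4584
  O=O: 3 × 488 = 1464
  Σ(broken) = 6048 kJ
Bonds formed (products):
  N≡N: 2 × 928 = 1856
  O–H: 12 × 458 = 5496
  Σ(formed) = 7352 kJ
ΔH = Σ(broken) − Σ(formed) = 6048 − 7352 = −1304 kJ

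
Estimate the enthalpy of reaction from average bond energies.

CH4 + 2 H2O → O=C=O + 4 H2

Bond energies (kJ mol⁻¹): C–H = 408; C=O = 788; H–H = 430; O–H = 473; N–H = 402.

Bonds broken (reactants):
  C–H: 4 × 408 = 1632
  O–H: 4 × 473 = 1892
  Σ(broken) = 3524 kJ
Bonds formed (products):
  C=O: 2 × 788 = 1576
  H–H: 4 × 430 = 1720
  Σ(formed) = 3296 kJ
ΔH = Σ(broken) − Σ(formed) = 3524 − 3296 = +228 kJ

ΔH ≈ +228 kJ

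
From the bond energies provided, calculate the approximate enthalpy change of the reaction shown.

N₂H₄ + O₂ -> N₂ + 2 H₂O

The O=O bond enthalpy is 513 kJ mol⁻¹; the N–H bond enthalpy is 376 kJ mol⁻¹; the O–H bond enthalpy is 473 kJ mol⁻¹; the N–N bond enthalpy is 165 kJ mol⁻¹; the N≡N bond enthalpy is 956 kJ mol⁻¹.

ΔH ≈ −666 kJ

Bonds broken (reactants):
  N–H: 4 × 376 = 1504
  N–N: 1 × 165 = 165
  O=O: 1 × 513 = 513
  Σ(broken) = 2182 kJ
Bonds formed (products):
  N≡N: 1 × 956 = 956
  O–H: 4 × 473 = 1892
  Σ(formed) = 2848 kJ
ΔH = Σ(broken) − Σ(formed) = 2182 − 2848 = −666 kJ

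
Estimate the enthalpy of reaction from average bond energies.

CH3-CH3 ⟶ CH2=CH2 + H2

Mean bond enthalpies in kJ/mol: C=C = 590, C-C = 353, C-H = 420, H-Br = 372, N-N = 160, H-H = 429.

ΔH ≈ +174 kJ

Bonds broken (reactants):
  C-C: 1 × 353 = 353
  C-H: 6 × 420 = 2520
  Σ(broken) = 2873 kJ
Bonds formed (products):
  C-H: 4 × 420 = 1680
  C=C: 1 × 590 = 590
  H-H: 1 × 429 = 429
  Σ(formed) = 2699 kJ
ΔH = Σ(broken) − Σ(formed) = 2873 − 2699 = +174 kJ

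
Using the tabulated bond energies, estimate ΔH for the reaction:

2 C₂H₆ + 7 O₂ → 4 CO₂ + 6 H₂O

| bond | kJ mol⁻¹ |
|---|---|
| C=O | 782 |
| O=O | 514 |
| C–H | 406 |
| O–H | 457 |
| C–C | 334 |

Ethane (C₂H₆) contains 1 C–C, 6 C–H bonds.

Bonds broken (reactants):
  C–C: 2 × 334 = 668
  C–H: 12 × 406 = 4872
  O=O: 7 × 514 = 3598
  Σ(broken) = 9138 kJ
Bonds formed (products):
  C=O: 8 × 782 = 6256
  O–H: 12 × 457 = 5484
  Σ(formed) = 11740 kJ
ΔH = Σ(broken) − Σ(formed) = 9138 − 11740 = −2602 kJ

ΔH ≈ −2602 kJ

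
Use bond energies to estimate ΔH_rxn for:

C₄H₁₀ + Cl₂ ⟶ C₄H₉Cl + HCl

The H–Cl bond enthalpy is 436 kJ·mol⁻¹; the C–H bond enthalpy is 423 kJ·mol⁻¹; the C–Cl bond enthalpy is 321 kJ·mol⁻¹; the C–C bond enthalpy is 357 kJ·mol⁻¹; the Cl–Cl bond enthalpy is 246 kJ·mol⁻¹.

ΔH ≈ −88 kJ

Bonds broken (reactants):
  C–C: 3 × 357 = 1071
  C–H: 10 × 423 = 4230
  Cl–Cl: 1 × 246 = 246
  Σ(broken) = 5547 kJ
Bonds formed (products):
  C–C: 3 × 357 = 1071
  C–Cl: 1 × 321 = 321
  C–H: 9 × 423 = 3807
  H–Cl: 1 × 436 = 436
  Σ(formed) = 5635 kJ
ΔH = Σ(broken) − Σ(formed) = 5547 − 5635 = −88 kJ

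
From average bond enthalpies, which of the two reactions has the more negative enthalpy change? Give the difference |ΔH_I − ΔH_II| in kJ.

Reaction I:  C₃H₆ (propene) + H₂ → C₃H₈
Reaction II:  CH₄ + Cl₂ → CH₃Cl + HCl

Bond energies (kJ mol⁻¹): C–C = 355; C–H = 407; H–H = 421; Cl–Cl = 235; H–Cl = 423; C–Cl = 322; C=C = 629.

Reaction I:
  Bonds broken (reactants):
    C–C: 1 × 355 = 355
    C–H: 6 × 407 = 2442
    C=C: 1 × 629 = 629
    H–H: 1 × 421 = 421
    Σ(broken) = 3847 kJ
  Bonds formed (products):
    C–C: 2 × 355 = 710
    C–H: 8 × 407 = 3256
    Σ(formed) = 3966 kJ
  ΔH_I = 3847 − 3966 = −119 kJ
Reaction II:
  Bonds broken (reactants):
    C–H: 4 × 407 = 1628
    Cl–Cl: 1 × 235 = 235
    Σ(broken) = 1863 kJ
  Bonds formed (products):
    C–Cl: 1 × 322 = 322
    C–H: 3 × 407 = 1221
    H–Cl: 1 × 423 = 423
    Σ(formed) = 1966 kJ
  ΔH_II = 1863 − 1966 = −103 kJ
ΔH_I − ΔH_II = −16 kJ, so reaction I has the more negative ΔH; |ΔH_I − ΔH_II| = 16 kJ.

Reaction I, by 16 kJ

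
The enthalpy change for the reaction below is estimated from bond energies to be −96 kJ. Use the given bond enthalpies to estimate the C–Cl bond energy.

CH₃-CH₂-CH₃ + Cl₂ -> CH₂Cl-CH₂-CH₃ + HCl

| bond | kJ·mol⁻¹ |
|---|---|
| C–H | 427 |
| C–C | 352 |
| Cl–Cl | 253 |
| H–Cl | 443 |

Let D be the C–Cl bond energy.
Σ(broken) = 2×352 + 8×427 + 1×253 = 4373
Σ(formed) = 2×352 + 1×D + 7×427 + 1×443 = 4136 + D
ΔH = Σ(broken) − Σ(formed) = (4373) − (4136 + D) = +237 − D
Setting this equal to −96 kJ gives D = 333 kJ/mol.

D(C–Cl) ≈ 333 kJ/mol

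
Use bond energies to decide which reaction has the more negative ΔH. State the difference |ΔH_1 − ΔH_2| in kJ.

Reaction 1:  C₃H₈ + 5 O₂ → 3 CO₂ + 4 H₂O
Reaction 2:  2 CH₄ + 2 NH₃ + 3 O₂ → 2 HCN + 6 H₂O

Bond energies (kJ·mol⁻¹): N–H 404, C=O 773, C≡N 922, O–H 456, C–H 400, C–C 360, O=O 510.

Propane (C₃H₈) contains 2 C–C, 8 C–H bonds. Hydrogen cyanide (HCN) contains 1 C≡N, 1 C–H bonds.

Reaction 1, by 854 kJ

Reaction 1:
  Bonds broken (reactants):
    C–C: 2 × 360 = 720
    C–H: 8 × 400 = 3200
    O=O: 5 × 510 = 2550
    Σ(broken) = 6470 kJ
  Bonds formed (products):
    C=O: 6 × 773 = 4638
    O–H: 8 × 456 = 3648
    Σ(formed) = 8286 kJ
  ΔH_1 = 6470 − 8286 = −1816 kJ
Reaction 2:
  Bonds broken (reactants):
    C–H: 8 × 400 = 3200
    N–H: 6 × 404 = 2424
    O=O: 3 × 510 = 1530
    Σ(broken) = 7154 kJ
  Bonds formed (products):
    C≡N: 2 × 922 = 1844
    C–H: 2 × 400 = 800
    O–H: 12 × 456 = 5472
    Σ(formed) = 8116 kJ
  ΔH_2 = 7154 − 8116 = −962 kJ
ΔH_1 − ΔH_2 = −854 kJ, so reaction 1 has the more negative ΔH; |ΔH_1 − ΔH_2| = 854 kJ.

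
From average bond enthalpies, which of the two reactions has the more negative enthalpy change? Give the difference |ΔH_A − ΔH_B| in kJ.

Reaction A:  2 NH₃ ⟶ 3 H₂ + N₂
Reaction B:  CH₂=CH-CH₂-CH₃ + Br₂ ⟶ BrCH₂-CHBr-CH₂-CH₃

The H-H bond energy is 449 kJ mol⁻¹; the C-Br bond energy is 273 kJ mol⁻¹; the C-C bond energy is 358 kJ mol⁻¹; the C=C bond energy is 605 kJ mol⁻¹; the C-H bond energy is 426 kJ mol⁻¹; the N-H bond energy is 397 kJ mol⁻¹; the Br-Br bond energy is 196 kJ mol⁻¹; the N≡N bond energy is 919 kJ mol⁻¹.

Reaction A:
  Bonds broken (reactants):
    N-H: 6 × 397 = 2382
    Σ(broken) = 2382 kJ
  Bonds formed (products):
    H-H: 3 × 449 = 1347
    N≡N: 1 × 919 = 919
    Σ(formed) = 2266 kJ
  ΔH_A = 2382 − 2266 = +116 kJ
Reaction B:
  Bonds broken (reactants):
    Br-Br: 1 × 196 = 196
    C-C: 2 × 358 = 716
    C-H: 8 × 426 = 3408
    C=C: 1 × 605 = 605
    Σ(broken) = 4925 kJ
  Bonds formed (products):
    C-Br: 2 × 273 = 546
    C-C: 3 × 358 = 1074
    C-H: 8 × 426 = 3408
    Σ(formed) = 5028 kJ
  ΔH_B = 4925 − 5028 = −103 kJ
ΔH_A − ΔH_B = +219 kJ, so reaction B has the more negative ΔH; |ΔH_A − ΔH_B| = 219 kJ.

Reaction B, by 219 kJ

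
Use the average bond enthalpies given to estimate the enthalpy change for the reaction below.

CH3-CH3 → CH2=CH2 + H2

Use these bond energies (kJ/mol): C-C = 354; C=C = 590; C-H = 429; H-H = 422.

ΔH ≈ +200 kJ

Bonds broken (reactants):
  C-C: 1 × 354 = 354
  C-H: 6 × 429 = 2574
  Σ(broken) = 2928 kJ
Bonds formed (products):
  C-H: 4 × 429 = 1716
  C=C: 1 × 590 = 590
  H-H: 1 × 422 = 422
  Σ(formed) = 2728 kJ
ΔH = Σ(broken) − Σ(formed) = 2928 − 2728 = +200 kJ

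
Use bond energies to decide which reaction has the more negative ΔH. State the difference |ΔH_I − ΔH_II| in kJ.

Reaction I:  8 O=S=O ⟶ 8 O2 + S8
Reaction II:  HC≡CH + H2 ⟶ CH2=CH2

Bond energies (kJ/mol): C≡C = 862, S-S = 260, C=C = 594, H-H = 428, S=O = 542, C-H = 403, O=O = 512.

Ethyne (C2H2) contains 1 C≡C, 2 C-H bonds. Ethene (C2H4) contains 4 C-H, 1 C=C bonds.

Reaction II, by 2606 kJ

Reaction I:
  Bonds broken (reactants):
    S=O: 16 × 542 = 8672
    Σ(broken) = 8672 kJ
  Bonds formed (products):
    O=O: 8 × 512 = 4096
    S-S: 8 × 260 = 2080
    Σ(formed) = 6176 kJ
  ΔH_I = 8672 − 6176 = +2496 kJ
Reaction II:
  Bonds broken (reactants):
    C≡C: 1 × 862 = 862
    C-H: 2 × 403 = 806
    H-H: 1 × 428 = 428
    Σ(broken) = 2096 kJ
  Bonds formed (products):
    C-H: 4 × 403 = 1612
    C=C: 1 × 594 = 594
    Σ(formed) = 2206 kJ
  ΔH_II = 2096 − 2206 = −110 kJ
ΔH_I − ΔH_II = +2606 kJ, so reaction II has the more negative ΔH; |ΔH_I − ΔH_II| = 2606 kJ.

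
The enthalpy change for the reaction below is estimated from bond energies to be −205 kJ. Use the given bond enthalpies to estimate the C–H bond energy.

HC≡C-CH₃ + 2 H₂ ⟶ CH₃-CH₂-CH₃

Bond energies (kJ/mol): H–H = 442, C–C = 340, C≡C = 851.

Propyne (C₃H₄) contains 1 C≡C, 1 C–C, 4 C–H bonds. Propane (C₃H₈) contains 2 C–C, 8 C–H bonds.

D(C–H) ≈ 400 kJ/mol

Let D be the C–H bond energy.
Σ(broken) = 1×851 + 1×340 + 4×D + 2×442 = 2075 + 4D
Σ(formed) = 2×340 + 8×D = 680 + 8D
ΔH = Σ(broken) − Σ(formed) = (2075 + 4D) − (680 + 8D) = +1395 − 4D
Setting this equal to −205 kJ gives 4D = 1600, so D = 400 kJ/mol.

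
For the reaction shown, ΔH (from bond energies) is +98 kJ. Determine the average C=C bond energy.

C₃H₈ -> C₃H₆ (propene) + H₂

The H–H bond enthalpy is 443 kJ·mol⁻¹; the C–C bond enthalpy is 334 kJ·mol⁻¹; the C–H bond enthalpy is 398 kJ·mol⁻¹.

Let D be the C=C bond energy.
Σ(broken) = 2×334 + 8×398 = 3852
Σ(formed) = 1×334 + 6×398 + 1×D + 1×443 = 3165 + D
ΔH = Σ(broken) − Σ(formed) = (3852) − (3165 + D) = +687 − D
Setting this equal to +98 kJ gives D = 589 kJ/mol.

D(C=C) ≈ 589 kJ/mol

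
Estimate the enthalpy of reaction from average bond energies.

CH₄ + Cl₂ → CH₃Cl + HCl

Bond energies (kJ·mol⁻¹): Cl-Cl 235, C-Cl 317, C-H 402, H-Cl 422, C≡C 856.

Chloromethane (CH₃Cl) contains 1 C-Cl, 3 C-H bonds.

Bonds broken (reactants):
  C-H: 4 × 402 = 1608
  Cl-Cl: 1 × 235 = 235
  Σ(broken) = 1843 kJ
Bonds formed (products):
  C-Cl: 1 × 317 = 317
  C-H: 3 × 402 = 1206
  H-Cl: 1 × 422 = 422
  Σ(formed) = 1945 kJ
ΔH = Σ(broken) − Σ(formed) = 1843 − 1945 = −102 kJ

ΔH ≈ −102 kJ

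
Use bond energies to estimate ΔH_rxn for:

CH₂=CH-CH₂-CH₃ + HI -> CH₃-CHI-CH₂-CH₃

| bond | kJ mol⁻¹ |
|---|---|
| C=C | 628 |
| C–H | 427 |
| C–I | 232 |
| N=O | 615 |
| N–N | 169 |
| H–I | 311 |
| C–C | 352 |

ΔH ≈ −72 kJ

Bonds broken (reactants):
  C–C: 2 × 352 = 704
  C–H: 8 × 427 = 3416
  C=C: 1 × 628 = 628
  H–I: 1 × 311 = 311
  Σ(broken) = 5059 kJ
Bonds formed (products):
  C–C: 3 × 352 = 1056
  C–H: 9 × 427 = 3843
  C–I: 1 × 232 = 232
  Σ(formed) = 5131 kJ
ΔH = Σ(broken) − Σ(formed) = 5059 − 5131 = −72 kJ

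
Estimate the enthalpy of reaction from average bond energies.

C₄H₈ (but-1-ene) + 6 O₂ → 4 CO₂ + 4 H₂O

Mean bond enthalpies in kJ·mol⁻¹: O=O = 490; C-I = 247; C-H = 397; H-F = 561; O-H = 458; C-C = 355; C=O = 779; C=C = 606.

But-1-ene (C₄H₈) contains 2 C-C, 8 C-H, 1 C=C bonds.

Bonds broken (reactants):
  C-C: 2 × 355 = 710
  C-H: 8 × 397 = 3176
  C=C: 1 × 606 = 606
  O=O: 6 × 490 = 2940
  Σ(broken) = 7432 kJ
Bonds formed (products):
  C=O: 8 × 779 = 6232
  O-H: 8 × 458 = 3664
  Σ(formed) = 9896 kJ
ΔH = Σ(broken) − Σ(formed) = 7432 − 9896 = −2464 kJ

ΔH ≈ −2464 kJ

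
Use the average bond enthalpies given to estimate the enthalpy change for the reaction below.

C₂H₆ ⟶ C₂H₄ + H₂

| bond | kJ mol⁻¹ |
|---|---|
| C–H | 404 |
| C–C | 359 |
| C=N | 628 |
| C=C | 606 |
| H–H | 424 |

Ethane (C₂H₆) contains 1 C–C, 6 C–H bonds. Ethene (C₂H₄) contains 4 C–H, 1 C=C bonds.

ΔH ≈ +137 kJ

Bonds broken (reactants):
  C–C: 1 × 359 = 359
  C–H: 6 × 404 = 2424
  Σ(broken) = 2783 kJ
Bonds formed (products):
  C–H: 4 × 404 = 1616
  C=C: 1 × 606 = 606
  H–H: 1 × 424 = 424
  Σ(formed) = 2646 kJ
ΔH = Σ(broken) − Σ(formed) = 2783 − 2646 = +137 kJ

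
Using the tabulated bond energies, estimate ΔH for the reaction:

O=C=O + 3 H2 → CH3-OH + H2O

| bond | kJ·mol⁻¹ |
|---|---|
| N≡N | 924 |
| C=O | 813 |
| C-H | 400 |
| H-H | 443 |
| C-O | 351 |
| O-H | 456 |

Bonds broken (reactants):
  C=O: 2 × 813 = 1626
  H-H: 3 × 443 = 1329
  Σ(broken) = 2955 kJ
Bonds formed (products):
  C-H: 3 × 400 = 1200
  C-O: 1 × 351 = 351
  O-H: 3 × 456 = 1368
  Σ(formed) = 2919 kJ
ΔH = Σ(broken) − Σ(formed) = 2955 − 2919 = +36 kJ

ΔH ≈ +36 kJ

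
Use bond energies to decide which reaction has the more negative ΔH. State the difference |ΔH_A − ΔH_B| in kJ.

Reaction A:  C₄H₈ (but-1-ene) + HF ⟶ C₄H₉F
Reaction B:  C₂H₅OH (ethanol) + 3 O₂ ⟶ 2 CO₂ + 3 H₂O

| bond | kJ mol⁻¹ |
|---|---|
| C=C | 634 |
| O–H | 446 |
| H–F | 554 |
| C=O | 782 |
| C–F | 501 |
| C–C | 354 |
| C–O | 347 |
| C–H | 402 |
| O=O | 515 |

Reaction B, by 1033 kJ

Reaction A:
  Bonds broken (reactants):
    C–C: 2 × 354 = 708
    C–H: 8 × 402 = 3216
    C=C: 1 × 634 = 634
    H–F: 1 × 554 = 554
    Σ(broken) = 5112 kJ
  Bonds formed (products):
    C–C: 3 × 354 = 1062
    C–F: 1 × 501 = 501
    C–H: 9 × 402 = 3618
    Σ(formed) = 5181 kJ
  ΔH_A = 5112 − 5181 = −69 kJ
Reaction B:
  Bonds broken (reactants):
    C–C: 1 × 354 = 354
    C–H: 5 × 402 = 2010
    C–O: 1 × 347 = 347
    O–H: 1 × 446 = 446
    O=O: 3 × 515 = 1545
    Σ(broken) = 4702 kJ
  Bonds formed (products):
    C=O: 4 × 782 = 3128
    O–H: 6 × 446 = 2676
    Σ(formed) = 5804 kJ
  ΔH_B = 4702 − 5804 = −1102 kJ
ΔH_A − ΔH_B = +1033 kJ, so reaction B has the more negative ΔH; |ΔH_A − ΔH_B| = 1033 kJ.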